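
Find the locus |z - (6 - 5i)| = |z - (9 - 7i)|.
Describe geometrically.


Equal distances means the locus is the perpendicular bisector of z1 and z2.
Midpoint = ((6+9)/2, (-5+(-7))/2) = (7.5000, -6.0000)

Perpendicular bisector through (7.5000, -6.0000)


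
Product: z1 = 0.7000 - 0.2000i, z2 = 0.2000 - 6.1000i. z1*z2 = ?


Real = 0.7*0.2 - (-0.2)*(-6.1) = 0.14 - 1.22 = -1.08
Imag = 0.7*(-6.1) + 0.2*(-0.2) = -4.27 - (0.04) = -4.31

-1.0800 - 4.3100i


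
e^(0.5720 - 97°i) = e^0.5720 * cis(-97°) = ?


e^0.5720 = 1.7718
cos(-97°) = -0.12187
sin(-97°) = -0.99255
Real = 1.7718*(-0.12187) = -0.2159
Imag = 1.7718*(-0.99255) = -1.7586

-0.2159 - 1.7586i


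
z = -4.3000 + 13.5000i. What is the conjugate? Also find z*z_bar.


z_bar = -4.3000 - 13.5000i
z*z_bar = (-4.3)^2 + 13.5^2 = 18.49 + 182.25 = 200.74

z_bar = -4.3000 - 13.5000i, z*z_bar = 200.74


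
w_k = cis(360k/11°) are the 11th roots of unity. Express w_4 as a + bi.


Angle = 360*4/11 = 130.9091°
a = cos(130.9091°) = -0.6549
b = sin(130.9091°) = 0.7557

-0.6549 + 0.7557i


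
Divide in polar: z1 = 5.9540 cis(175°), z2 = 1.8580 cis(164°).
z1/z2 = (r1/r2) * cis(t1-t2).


r = 5.9540 / 1.8580 = 3.2045
theta = 175° - 164° = 11° = 11° (mod 360)

3.2045 cis(11°)


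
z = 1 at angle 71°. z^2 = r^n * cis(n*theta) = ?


r^2 = 1^2 = 1
n*theta = 2*71° = 142° = 142° (mod 360)
a = 1*cos(142°) = -0.7880
b = 1*sin(142°) = 0.6157

1 cis(142°) = -0.7880 + 0.6157i


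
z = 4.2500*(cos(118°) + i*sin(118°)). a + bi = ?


a = 4.2500*cos(118°) = 4.2500*(-0.469472) = -1.9953
b = 4.2500*sin(118°) = 4.2500*0.88295 = 3.7525

-1.9953 + 3.7525i


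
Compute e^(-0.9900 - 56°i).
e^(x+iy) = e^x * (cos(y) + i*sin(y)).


e^-0.9900 = 0.3716
cos(-56°) = 0.5592
sin(-56°) = -0.829
Real = 0.3716*0.5592 = 0.2078
Imag = 0.3716*(-0.829) = -0.3081

0.2078 - 0.3081i


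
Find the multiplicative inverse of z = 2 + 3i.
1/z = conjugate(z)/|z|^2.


|z|^2 = 4+9 = 13
1/z = (2 - 3i)/13

1/z = 0.1538 - 0.2308i


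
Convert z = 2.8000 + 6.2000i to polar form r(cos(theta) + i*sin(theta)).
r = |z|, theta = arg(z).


r = sqrt(7.84+38.44) = sqrt(46.28) = 6.8029
theta = atan2(6.2, 2.8) = 65.6955 degrees

r = 6.8029, theta = 65.6955 degrees


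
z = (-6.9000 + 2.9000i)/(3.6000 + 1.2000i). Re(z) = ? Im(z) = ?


Multiply by conjugate: (-6.9000 + 2.9000i)(3.6000 - 1.2000i) / (3.6^2 + 1.2^2)
Numerator real = -6.9*3.6 + 2.9*1.2 = -21.36
Numerator imag = 2.9*3.6 - (-6.9)*1.2 = 18.72
Denominator = 14.4
Re(z) = -21.36/14.4 = -1.4833
Im(z) = 18.72/14.4 = 1.3000

Re(z) = -1.4833, Im(z) = 1.3000


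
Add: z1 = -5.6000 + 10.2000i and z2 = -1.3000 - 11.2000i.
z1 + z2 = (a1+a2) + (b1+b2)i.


Real: -5.6 - 1.3 = -6.9
Imag: 10.2 - 11.2 = -1

-6.9000 - i


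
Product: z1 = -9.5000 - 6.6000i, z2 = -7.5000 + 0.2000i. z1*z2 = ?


Real = -9.5*(-7.5) - (-6.6)*0.2 = 71.25 - (-1.32) = 72.57
Imag = -9.5*0.2 - (7.5)*(-6.6) = -1.9 + 49.5 = 47.6

72.5700 + 47.6000i


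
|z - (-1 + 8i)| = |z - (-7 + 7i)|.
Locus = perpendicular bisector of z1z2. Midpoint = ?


Equal distances means the locus is the perpendicular bisector of z1 and z2.
Midpoint = ((-1+(-7))/2, (8+7)/2) = (-4.0000, 7.5000)

Perpendicular bisector through (-4.0000, 7.5000)


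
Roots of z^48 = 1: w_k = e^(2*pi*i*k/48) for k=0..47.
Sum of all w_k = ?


The sum of all 48th roots of unity is 0.
Geometric series: (1 - w^48)/(1 - w) = (1-1)/(1-w) = 0 since w^48 = 1, w ≠ 1.
Alternatively: coefficient of z^47 in z^48 - 1 is 0.

0


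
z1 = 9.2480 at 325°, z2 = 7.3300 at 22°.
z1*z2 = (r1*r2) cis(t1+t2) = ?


r = 9.2480 * 7.3300 = 67.7878
theta = 325° + 22° = 347° = 347° (mod 360)

67.7878 cis(347°)


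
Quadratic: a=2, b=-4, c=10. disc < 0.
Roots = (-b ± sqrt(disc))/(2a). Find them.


disc = (-4)^2 - 4*2*10 = 16 - 80 = -64
sqrt(|disc|) = sqrt(64) = 8.0000
Real part = 4/(2*2) = 1.0000
Imag part = 8.0000/(2*2) = 2.0000

1.0000 ± 2.0000i


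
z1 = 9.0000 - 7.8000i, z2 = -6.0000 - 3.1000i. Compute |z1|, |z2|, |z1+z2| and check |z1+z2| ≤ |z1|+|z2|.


|z1| = sqrt(9^2 + (-7.8)^2) = sqrt(141.84) = 11.9097
|z2| = sqrt((-6)^2 + (-3.1)^2) = sqrt(45.61) = 6.7535
z1+z2 = 3.0000 - 10.9000i
|z1+z2| = sqrt(127.81) = 11.3053
|z1|+|z2| = 11.9097 + 6.7535 = 18.6632

|z1+z2| = 11.3053 ≤ |z1|+|z2| = 18.6632 (verified)


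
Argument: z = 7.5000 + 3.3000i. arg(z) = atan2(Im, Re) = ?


Re = 7.5, Im = 3.3
arg = atan2(3.3, 7.5) = 23.7495 degrees

arg(z) = 23.7495 degrees


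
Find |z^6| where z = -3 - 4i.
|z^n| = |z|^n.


|z| = sqrt(9+16) = sqrt(25) = 5
|z^6| = |z|^6 = 5^6 = 15625

|z^6| = 15625


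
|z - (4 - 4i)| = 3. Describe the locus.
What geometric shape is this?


|z - z0| = r is a circle with center z0 and radius r.
Center = (4, -4), radius = 3

Circle with center (4, -4) and radius 3


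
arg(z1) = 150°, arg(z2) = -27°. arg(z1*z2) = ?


arg(z1*z2) = 150° - 27° = 123°
Normalized to (-180°, 180°]: 123°

123°


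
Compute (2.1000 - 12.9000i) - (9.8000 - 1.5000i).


Real: 2.1 - 9.8 = -7.7
Imag: -12.9 + 1.5 = -11.4

-7.7000 - 11.4000i


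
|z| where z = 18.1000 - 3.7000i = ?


|z| = sqrt(18.1^2 + (-3.7)^2) = sqrt(327.61 + 13.69) = sqrt(341.3) = 18.4743

|z| = 18.4743


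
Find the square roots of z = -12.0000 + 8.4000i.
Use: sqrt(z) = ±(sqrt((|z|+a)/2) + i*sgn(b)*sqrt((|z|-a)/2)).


|z| = sqrt(144+70.56) = 14.6479
sqrt((|z|+a)/2) = sqrt((14.6479+(-12))/2) = sqrt(1.3239) = 1.1506
sqrt((|z|-a)/2) = sqrt((14.6479-(-12))/2) = sqrt(13.3239) = 3.6502

±(1.1506 + 3.6502i) i.e. 1.1506 + 3.6502i and -1.1506 - 3.6502i


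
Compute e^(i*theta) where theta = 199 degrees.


cos(199°) = -0.9455
sin(199°) = -0.3256

e^(i*199°) = -0.9455 - 0.3256i


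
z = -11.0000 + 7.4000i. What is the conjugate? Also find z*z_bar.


z_bar = -11.0000 - 7.4000i
z*z_bar = (-11)^2 + 7.4^2 = 121 + 54.76 = 175.76

z_bar = -11.0000 - 7.4000i, z*z_bar = 175.76


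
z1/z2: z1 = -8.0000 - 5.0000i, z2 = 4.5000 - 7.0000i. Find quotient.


Conjugate of z2 = 4.5000 + 7.0000i
Numerator: (-8.0000 - 5.0000i)(4.5000 + 7.0000i) = -1.0000 - 78.5000i
Denominator: 4.5^2 + (-7)^2 = 69.25
Result = (-1.0000 - 78.5000i)/69.25

-0.0144 - 1.1336i


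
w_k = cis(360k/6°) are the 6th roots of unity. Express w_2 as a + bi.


Angle = 360*2/6 = 120°
a = cos(120°) = -0.5000
b = sin(120°) = 0.8660

-0.5000 + 0.8660i


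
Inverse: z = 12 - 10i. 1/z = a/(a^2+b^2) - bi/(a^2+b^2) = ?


|z|^2 = 144+100 = 244
1/z = (12 + 10i)/244

1/z = 0.0492 + 0.0410i


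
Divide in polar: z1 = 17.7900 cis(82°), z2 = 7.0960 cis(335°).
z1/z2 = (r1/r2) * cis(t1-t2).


r = 17.7900 / 7.0960 = 2.5070
theta = 82° - 335° = -253° = 107° (mod 360)

2.5070 cis(107°)


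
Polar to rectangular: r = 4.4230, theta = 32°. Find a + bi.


a = 4.4230*cos(32°) = 4.4230*0.84805 = 3.7509
b = 4.4230*sin(32°) = 4.4230*0.52992 = 2.3438

3.7509 + 2.3438i


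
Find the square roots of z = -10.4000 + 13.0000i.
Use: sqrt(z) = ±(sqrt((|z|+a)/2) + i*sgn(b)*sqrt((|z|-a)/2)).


|z| = sqrt(108.16+169) = 16.6481
sqrt((|z|+a)/2) = sqrt((16.6481+(-10.4))/2) = sqrt(3.1241) = 1.7675
sqrt((|z|-a)/2) = sqrt((16.6481-(-10.4))/2) = sqrt(13.5241) = 3.6775

±(1.7675 + 3.6775i) i.e. 1.7675 + 3.6775i and -1.7675 - 3.6775i


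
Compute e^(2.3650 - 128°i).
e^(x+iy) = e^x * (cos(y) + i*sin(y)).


e^2.3650 = 10.6440
cos(-128°) = -0.61566
sin(-128°) = -0.78801
Real = 10.6440*(-0.61566) = -6.5531
Imag = 10.6440*(-0.78801) = -8.3876

-6.5531 - 8.3876i


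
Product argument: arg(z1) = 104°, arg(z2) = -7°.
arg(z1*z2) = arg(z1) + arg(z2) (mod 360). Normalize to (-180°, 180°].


arg(z1*z2) = 104° - 7° = 97°
Normalized to (-180°, 180°]: 97°

97°


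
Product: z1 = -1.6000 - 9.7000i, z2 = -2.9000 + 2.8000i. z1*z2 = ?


Real = -1.6*(-2.9) - (-9.7)*2.8 = 4.64 - (-27.16) = 31.8
Imag = -1.6*2.8 - (2.9)*(-9.7) = -4.48 + 28.13 = 23.65

31.8000 + 23.6500i


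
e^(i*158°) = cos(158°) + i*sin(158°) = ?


cos(158°) = -0.9272
sin(158°) = 0.3746

e^(i*158°) = -0.9272 + 0.3746i


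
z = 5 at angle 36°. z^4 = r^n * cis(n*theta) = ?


r^4 = 5^4 = 625
n*theta = 4*36° = 144° = 144° (mod 360)
a = 625*cos(144°) = -505.6356
b = 625*sin(144°) = 367.3658

625 cis(144°) = -505.6356 + 367.3658i


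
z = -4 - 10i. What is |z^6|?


|z| = sqrt(16+100) = sqrt(116) = 10.7703
|z^6| = |z|^6 = (sqrt(116))^6 = 116^3 = 1560896

|z^6| = 1560896


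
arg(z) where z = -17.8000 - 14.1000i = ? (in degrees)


Re = -17.8, Im = -14.1
arg = atan2(-14.1, -17.8) = -141.6160 degrees

arg(z) = -141.6160 degrees


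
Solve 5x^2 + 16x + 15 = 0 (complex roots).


disc = 16^2 - 4*5*15 = 256 - 300 = -44
sqrt(|disc|) = sqrt(44) = 6.6332
Real part = -16/(2*5) = -1.6000
Imag part = 6.6332/(2*5) = 0.6633

-1.6000 ± 0.6633i


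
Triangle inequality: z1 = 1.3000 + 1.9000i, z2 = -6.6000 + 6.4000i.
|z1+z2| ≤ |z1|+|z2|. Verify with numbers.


|z1| = sqrt(1.3^2 + 1.9^2) = sqrt(5.3) = 2.3022
|z2| = sqrt((-6.6)^2 + 6.4^2) = sqrt(84.52) = 9.1935
z1+z2 = -5.3000 + 8.3000i
|z1+z2| = sqrt(96.98) = 9.8478
|z1|+|z2| = 2.3022 + 9.1935 = 11.4957

|z1+z2| = 9.8478 ≤ |z1|+|z2| = 11.4957 (verified)


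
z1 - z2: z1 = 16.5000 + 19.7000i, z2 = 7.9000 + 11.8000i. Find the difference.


Real: 16.5 - 7.9 = 8.6
Imag: 19.7 - 11.8 = 7.9

8.6000 + 7.9000i


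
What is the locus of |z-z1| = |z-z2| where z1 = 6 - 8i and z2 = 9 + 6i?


Equal distances means the locus is the perpendicular bisector of z1 and z2.
Midpoint = ((6+9)/2, (-8+6)/2) = (7.5000, -1.0000)

Perpendicular bisector through (7.5000, -1.0000)


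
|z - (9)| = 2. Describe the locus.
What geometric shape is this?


|z - z0| = r is a circle with center z0 and radius r.
Center = (9, 0), radius = 2

Circle with center (9, 0) and radius 2


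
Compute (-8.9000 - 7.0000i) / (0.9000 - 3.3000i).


Conjugate of z2 = 0.9000 + 3.3000i
Numerator: (-8.9000 - 7.0000i)(0.9000 + 3.3000i) = 15.0900 - 35.6700i
Denominator: 0.9^2 + (-3.3)^2 = 11.7
Result = (15.0900 - 35.6700i)/11.7

1.2897 - 3.0487i


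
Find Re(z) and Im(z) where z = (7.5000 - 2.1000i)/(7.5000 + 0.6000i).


Multiply by conjugate: (7.5000 - 2.1000i)(7.5000 - 0.6000i) / (7.5^2 + 0.6^2)
Numerator real = 7.5*7.5 - (2.1)*0.6 = 54.99
Numerator imag = -2.1*7.5 - 7.5*0.6 = -20.25
Denominator = 56.61
Re(z) = 54.99/56.61 = 0.9714
Im(z) = -20.25/56.61 = -0.3577

Re(z) = 0.9714, Im(z) = -0.3577


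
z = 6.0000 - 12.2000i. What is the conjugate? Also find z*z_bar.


z_bar = 6.0000 + 12.2000i
z*z_bar = 6^2 + (-12.2)^2 = 36 + 148.84 = 184.84

z_bar = 6.0000 + 12.2000i, z*z_bar = 184.84


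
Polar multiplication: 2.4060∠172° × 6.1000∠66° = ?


r = 2.4060 * 6.1000 = 14.6766
theta = 172° + 66° = 238° = 238° (mod 360)

14.6766 cis(238°)


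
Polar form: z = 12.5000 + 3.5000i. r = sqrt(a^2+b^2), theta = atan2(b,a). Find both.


r = sqrt(156.25+12.25) = sqrt(168.5) = 12.9808
theta = atan2(3.5, 12.5) = 15.6422 degrees

r = 12.9808, theta = 15.6422 degrees


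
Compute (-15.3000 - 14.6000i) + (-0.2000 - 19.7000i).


Real: -15.3 - 0.2 = -15.5
Imag: -14.6 - 19.7 = -34.3

-15.5000 - 34.3000i


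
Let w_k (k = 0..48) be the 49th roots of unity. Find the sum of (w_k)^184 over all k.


The roots are w_k = w^k with w = e^(2*pi*i/49), and (w^k)^184 = (w^184)^k.
So S = 1 + u + u^2 + ... + u^(48) with u = w^184.
184 = 3*49 + 37, so 184 is not a multiple of 49: u = (w^49)^3 * w^37 = w^37 ≠ 1 (w is a primitive 49th root), while u^49 = (w^49)^184 = 1.
Geometric series: S = (1 - u^49)/(1 - u) = (1 - 1)/(1 - u) = 0

S = 0


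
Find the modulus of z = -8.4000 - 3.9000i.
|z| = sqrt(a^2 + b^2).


|z| = sqrt((-8.4)^2 + (-3.9)^2) = sqrt(70.56 + 15.21) = sqrt(85.77) = 9.2612

|z| = 9.2612


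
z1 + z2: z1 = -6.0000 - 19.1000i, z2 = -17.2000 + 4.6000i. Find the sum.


Real: -6 - 17.2 = -23.2
Imag: -19.1 + 4.6 = -14.5

-23.2000 - 14.5000i


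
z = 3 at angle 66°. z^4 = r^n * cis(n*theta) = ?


r^4 = 3^4 = 81
n*theta = 4*66° = 264° = 264° (mod 360)
a = 81*cos(264°) = -8.4668
b = 81*sin(264°) = -80.5563

81 cis(264°) = -8.4668 - 80.5563i


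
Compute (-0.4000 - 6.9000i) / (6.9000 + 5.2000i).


Conjugate of z2 = 6.9000 - 5.2000i
Numerator: (-0.4000 - 6.9000i)(6.9000 - 5.2000i) = -38.6400 - 45.5300i
Denominator: 6.9^2 + 5.2^2 = 74.65
Result = (-38.6400 - 45.5300i)/74.65

-0.5176 - 0.6099i


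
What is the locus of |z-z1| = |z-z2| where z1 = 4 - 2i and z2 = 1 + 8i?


Equal distances means the locus is the perpendicular bisector of z1 and z2.
Midpoint = ((4+1)/2, (-2+8)/2) = (2.5000, 3.0000)

Perpendicular bisector through (2.5000, 3.0000)


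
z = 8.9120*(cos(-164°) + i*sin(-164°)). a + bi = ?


a = 8.9120*cos(-164°) = 8.9120*(-0.961262) = -8.5668
b = 8.9120*sin(-164°) = 8.9120*(-0.27564) = -2.4565

-8.5668 - 2.4565i


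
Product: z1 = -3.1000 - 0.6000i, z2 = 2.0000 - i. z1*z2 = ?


Real = -3.1*2 - (-0.6)*(-1) = -6.2 - 0.6 = -6.8
Imag = -3.1*(-1) + 2*(-0.6) = 3.1 - (1.2) = 1.9

-6.8000 + 1.9000i


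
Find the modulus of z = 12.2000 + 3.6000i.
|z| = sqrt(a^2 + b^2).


|z| = sqrt(12.2^2 + 3.6^2) = sqrt(148.84 + 12.96) = sqrt(161.8) = 12.7201

|z| = 12.7201


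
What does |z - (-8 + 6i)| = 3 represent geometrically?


|z - z0| = r is a circle with center z0 and radius r.
Center = (-8, 6), radius = 3

Circle with center (-8, 6) and radius 3


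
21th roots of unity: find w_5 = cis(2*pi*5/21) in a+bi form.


Angle = 360*5/21 = 85.7143°
a = cos(85.7143°) = 0.0747
b = sin(85.7143°) = 0.9972

0.0747 + 0.9972i


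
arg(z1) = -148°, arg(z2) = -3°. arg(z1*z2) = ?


arg(z1*z2) = -148° - 3° = -151°
Normalized to (-180°, 180°]: -151°

-151°


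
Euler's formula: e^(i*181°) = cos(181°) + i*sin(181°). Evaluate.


cos(181°) = -0.9998
sin(181°) = -0.0175

e^(i*181°) = -0.9998 - 0.0175i


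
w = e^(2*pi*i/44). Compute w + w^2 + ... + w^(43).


With w = e^(2*pi*i/44), all 44 of the 44th roots of unity w^0 = 1, w, ..., w^(43) sum to 0: 1 + w + ... + w^(43) = (1 - w^44)/(1 - w) = 0 since w^44 = 1, w ≠ 1.
Removing the root 1: w + w^2 + ... + w^(43) = 0 - 1 = -1

Sum = -1


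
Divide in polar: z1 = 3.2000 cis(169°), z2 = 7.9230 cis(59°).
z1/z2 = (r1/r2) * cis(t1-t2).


r = 3.2000 / 7.9230 = 0.4039
theta = 169° - 59° = 110° = 110° (mod 360)

0.4039 cis(110°)


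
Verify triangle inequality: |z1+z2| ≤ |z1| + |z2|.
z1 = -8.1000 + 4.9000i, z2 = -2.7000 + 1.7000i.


|z1| = sqrt((-8.1)^2 + 4.9^2) = sqrt(89.62) = 9.4668
|z2| = sqrt((-2.7)^2 + 1.7^2) = sqrt(10.18) = 3.1906
z1+z2 = -10.8000 + 6.6000i
|z1+z2| = sqrt(160.2) = 12.6570
|z1|+|z2| = 9.4668 + 3.1906 = 12.6574

|z1+z2| = 12.6570 ≤ |z1|+|z2| = 12.6574 (verified)


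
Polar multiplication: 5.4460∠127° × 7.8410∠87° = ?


r = 5.4460 * 7.8410 = 42.7021
theta = 127° + 87° = 214° = 214° (mod 360)

42.7021 cis(214°)


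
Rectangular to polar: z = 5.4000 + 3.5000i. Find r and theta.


r = sqrt(29.16+12.25) = sqrt(41.41) = 6.4351
theta = atan2(3.5, 5.4) = 32.9492 degrees

r = 6.4351, theta = 32.9492 degrees


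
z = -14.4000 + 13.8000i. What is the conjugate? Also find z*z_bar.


z_bar = -14.4000 - 13.8000i
z*z_bar = (-14.4)^2 + 13.8^2 = 207.36 + 190.44 = 397.8

z_bar = -14.4000 - 13.8000i, z*z_bar = 397.8


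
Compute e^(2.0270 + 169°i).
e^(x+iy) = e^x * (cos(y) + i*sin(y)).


e^2.0270 = 7.5913
cos(169°) = -0.98163
sin(169°) = 0.19081
Real = 7.5913*(-0.98163) = -7.4518
Imag = 7.5913*0.19081 = 1.4485

-7.4518 + 1.4485i


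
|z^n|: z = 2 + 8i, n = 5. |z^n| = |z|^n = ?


|z| = sqrt(4+64) = sqrt(68) = 8.2462
|z^5| = |z|^5 = (sqrt(68))^5 = 68^2 * sqrt(68) = 4624*sqrt(68)

|z^5| = 4624*sqrt(68) ≈ 38130.4808


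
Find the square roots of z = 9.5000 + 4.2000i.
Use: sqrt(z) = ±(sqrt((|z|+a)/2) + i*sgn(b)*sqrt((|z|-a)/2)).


|z| = sqrt(90.25+17.64) = 10.3870
sqrt((|z|+a)/2) = sqrt((10.3870+9.5)/2) = sqrt(9.9435) = 3.1533
sqrt((|z|-a)/2) = sqrt((10.3870-9.5)/2) = sqrt(0.4435) = 0.6660

±(3.1533 + 0.6660i) i.e. 3.1533 + 0.6660i and -3.1533 - 0.6660i


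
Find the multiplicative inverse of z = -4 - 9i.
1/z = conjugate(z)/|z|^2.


|z|^2 = 16+81 = 97
1/z = (-4 + 9i)/97

1/z = -0.0412 + 0.0928i


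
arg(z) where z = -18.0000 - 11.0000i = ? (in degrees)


Re = -18, Im = -11
arg = atan2(-11, -18) = -148.5704 degrees

arg(z) = -148.5704 degrees


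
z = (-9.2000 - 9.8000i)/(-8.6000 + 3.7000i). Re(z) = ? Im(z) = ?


Multiply by conjugate: (-9.2000 - 9.8000i)(-8.6000 - 3.7000i) / ((-8.6)^2 + 3.7^2)
Numerator real = -9.2*(-8.6) - (9.8)*3.7 = 42.86
Numerator imag = -9.8*(-8.6) - (-9.2)*3.7 = 118.32
Denominator = 87.65
Re(z) = 42.86/87.65 = 0.4890
Im(z) = 118.32/87.65 = 1.3499

Re(z) = 0.4890, Im(z) = 1.3499


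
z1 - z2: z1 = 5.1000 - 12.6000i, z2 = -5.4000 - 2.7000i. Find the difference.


Real: 5.1 + 5.4 = 10.5
Imag: -12.6 + 2.7 = -9.9

10.5000 - 9.9000i


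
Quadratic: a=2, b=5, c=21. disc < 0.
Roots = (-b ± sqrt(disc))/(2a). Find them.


disc = 5^2 - 4*2*21 = 25 - 168 = -143
sqrt(|disc|) = sqrt(143) = 11.9583
Real part = -5/(2*2) = -1.2500
Imag part = 11.9583/(2*2) = 2.9896

-1.2500 ± 2.9896i


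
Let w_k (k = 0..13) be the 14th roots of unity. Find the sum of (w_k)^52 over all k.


The roots are w_k = w^k with w = e^(2*pi*i/14), and (w^k)^52 = (w^52)^k.
So S = 1 + u + u^2 + ... + u^(13) with u = w^52.
52 = 3*14 + 10, so 52 is not a multiple of 14: u = (w^14)^3 * w^10 = w^10 ≠ 1 (w is a primitive 14th root), while u^14 = (w^14)^52 = 1.
Geometric series: S = (1 - u^14)/(1 - u) = (1 - 1)/(1 - u) = 0

S = 0


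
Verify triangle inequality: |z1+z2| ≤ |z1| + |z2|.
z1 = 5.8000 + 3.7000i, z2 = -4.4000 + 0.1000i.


|z1| = sqrt(5.8^2 + 3.7^2) = sqrt(47.33) = 6.8797
|z2| = sqrt((-4.4)^2 + 0.1^2) = sqrt(19.37) = 4.4011
z1+z2 = 1.4000 + 3.8000i
|z1+z2| = sqrt(16.4) = 4.0497
|z1|+|z2| = 6.8797 + 4.4011 = 11.2808

|z1+z2| = 4.0497 ≤ |z1|+|z2| = 11.2808 (verified)


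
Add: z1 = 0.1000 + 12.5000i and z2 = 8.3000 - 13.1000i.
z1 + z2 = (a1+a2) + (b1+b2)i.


Real: 0.1 + 8.3 = 8.4
Imag: 12.5 - 13.1 = -0.6

8.4000 - 0.6000i


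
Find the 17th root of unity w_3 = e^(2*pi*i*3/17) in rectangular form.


Angle = 360*3/17 = 63.5294°
a = cos(63.5294°) = 0.4457
b = sin(63.5294°) = 0.8952

0.4457 + 0.8952i


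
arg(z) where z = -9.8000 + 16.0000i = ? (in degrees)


Re = -9.8, Im = 16
arg = atan2(16, -9.8) = 121.4875 degrees

arg(z) = 121.4875 degrees


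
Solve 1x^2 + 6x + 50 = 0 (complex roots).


disc = 6^2 - 4*1*50 = 36 - 200 = -164
sqrt(|disc|) = sqrt(164) = 12.8062
Real part = -6/(2*1) = -3.0000
Imag part = 12.8062/(2*1) = 6.4031

-3.0000 ± 6.4031i


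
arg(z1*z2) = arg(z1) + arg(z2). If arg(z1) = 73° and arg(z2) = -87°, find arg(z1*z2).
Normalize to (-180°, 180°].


arg(z1*z2) = 73° - 87° = -14°
Normalized to (-180°, 180°]: -14°

-14°


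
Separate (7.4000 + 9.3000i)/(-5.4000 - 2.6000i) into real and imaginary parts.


Multiply by conjugate: (7.4000 + 9.3000i)(-5.4000 + 2.6000i) / ((-5.4)^2 + (-2.6)^2)
Numerator real = 7.4*(-5.4) + 9.3*(-2.6) = -64.14
Numerator imag = 9.3*(-5.4) - 7.4*(-2.6) = -30.98
Denominator = 35.92
Re(z) = -64.14/35.92 = -1.7856
Im(z) = -30.98/35.92 = -0.8625

Re(z) = -1.7856, Im(z) = -0.8625


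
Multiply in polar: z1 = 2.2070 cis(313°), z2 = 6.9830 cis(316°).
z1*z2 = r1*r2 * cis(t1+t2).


r = 2.2070 * 6.9830 = 15.4115
theta = 313° + 316° = 629° = 269° (mod 360)

15.4115 cis(269°)


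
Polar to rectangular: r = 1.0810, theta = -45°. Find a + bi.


a = 1.0810*cos(-45°) = 1.0810*0.7071 = 0.7644
b = 1.0810*sin(-45°) = 1.0810*(-0.7071) = -0.7644

0.7644 - 0.7644i


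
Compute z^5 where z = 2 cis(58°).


r^5 = 2^5 = 32
n*theta = 5*58° = 290° = 290° (mod 360)
a = 32*cos(290°) = 10.9446
b = 32*sin(290°) = -30.0702

32 cis(290°) = 10.9446 - 30.0702i


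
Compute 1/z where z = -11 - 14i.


|z|^2 = 121+196 = 317
1/z = (-11 + 14i)/317

1/z = -0.0347 + 0.0442i


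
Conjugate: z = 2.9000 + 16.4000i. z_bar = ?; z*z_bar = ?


z_bar = 2.9000 - 16.4000i
z*z_bar = 2.9^2 + 16.4^2 = 8.41 + 268.96 = 277.37

z_bar = 2.9000 - 16.4000i, z*z_bar = 277.37


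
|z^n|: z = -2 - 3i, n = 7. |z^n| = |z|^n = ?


|z| = sqrt(4+9) = sqrt(13) = 3.6056
|z^7| = |z|^7 = (sqrt(13))^7 = 13^3 * sqrt(13) = 2197*sqrt(13)

|z^7| = 2197*sqrt(13) ≈ 7921.3962


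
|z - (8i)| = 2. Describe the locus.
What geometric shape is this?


|z - z0| = r is a circle with center z0 and radius r.
Center = (0, 8), radius = 2

Circle with center (0, 8) and radius 2


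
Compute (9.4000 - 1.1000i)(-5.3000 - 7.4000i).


Real = 9.4*(-5.3) - (-1.1)*(-7.4) = -49.82 - 8.14 = -57.96
Imag = 9.4*(-7.4) - (5.3)*(-1.1) = -69.56 + 5.83 = -63.73

-57.9600 - 63.7300i


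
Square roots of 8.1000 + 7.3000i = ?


|z| = sqrt(65.61+53.29) = 10.9041
sqrt((|z|+a)/2) = sqrt((10.9041+8.1)/2) = sqrt(9.5021) = 3.0825
sqrt((|z|-a)/2) = sqrt((10.9041-8.1)/2) = sqrt(1.4021) = 1.1841

±(3.0825 + 1.1841i) i.e. 3.0825 + 1.1841i and -3.0825 - 1.1841i


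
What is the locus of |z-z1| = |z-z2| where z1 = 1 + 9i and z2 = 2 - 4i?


Equal distances means the locus is the perpendicular bisector of z1 and z2.
Midpoint = ((1+2)/2, (9+(-4))/2) = (1.5000, 2.5000)

Perpendicular bisector through (1.5000, 2.5000)


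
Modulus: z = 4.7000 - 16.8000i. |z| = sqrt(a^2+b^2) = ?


|z| = sqrt(4.7^2 + (-16.8)^2) = sqrt(22.09 + 282.24) = sqrt(304.33) = 17.4451

|z| = 17.4451


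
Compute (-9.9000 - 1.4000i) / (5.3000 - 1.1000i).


Conjugate of z2 = 5.3000 + 1.1000i
Numerator: (-9.9000 - 1.4000i)(5.3000 + 1.1000i) = -50.9300 - 18.3100i
Denominator: 5.3^2 + (-1.1)^2 = 29.3
Result = (-50.9300 - 18.3100i)/29.3

-1.7382 - 0.6249i


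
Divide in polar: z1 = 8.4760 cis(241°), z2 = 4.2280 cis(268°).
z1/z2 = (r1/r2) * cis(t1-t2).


r = 8.4760 / 4.2280 = 2.0047
theta = 241° - 268° = -27° = 333° (mod 360)

2.0047 cis(333°)


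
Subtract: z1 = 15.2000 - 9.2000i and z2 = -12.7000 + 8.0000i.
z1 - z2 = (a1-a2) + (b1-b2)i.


Real: 15.2 + 12.7 = 27.9
Imag: -9.2 - 8 = -17.2

27.9000 - 17.2000i


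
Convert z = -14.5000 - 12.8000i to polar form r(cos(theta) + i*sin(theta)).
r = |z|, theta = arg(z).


r = sqrt(210.25+163.84) = sqrt(374.09) = 19.3414
theta = atan2(-12.8, -14.5) = -138.5633 degrees

r = 19.3414, theta = -138.5633 degrees


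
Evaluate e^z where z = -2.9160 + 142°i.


e^-2.9160 = 0.05415
cos(142°) = -0.788
sin(142°) = 0.6157
Real = 0.05415*(-0.788) = -0.0427
Imag = 0.05415*0.6157 = 0.0333

-0.0427 + 0.0333i


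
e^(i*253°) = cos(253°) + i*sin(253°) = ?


cos(253°) = -0.2924
sin(253°) = -0.9563

e^(i*253°) = -0.2924 - 0.9563i


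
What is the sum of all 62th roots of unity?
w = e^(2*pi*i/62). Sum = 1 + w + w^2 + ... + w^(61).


The sum of all 62th roots of unity is 0.
Geometric series: (1 - w^62)/(1 - w) = (1-1)/(1-w) = 0 since w^62 = 1, w ≠ 1.
Alternatively: coefficient of z^61 in z^62 - 1 is 0.

0


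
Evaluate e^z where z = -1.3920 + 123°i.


e^-1.3920 = 0.2486
cos(123°) = -0.5446
sin(123°) = 0.8387
Real = 0.2486*(-0.5446) = -0.1354
Imag = 0.2486*0.8387 = 0.2085

-0.1354 + 0.2085i


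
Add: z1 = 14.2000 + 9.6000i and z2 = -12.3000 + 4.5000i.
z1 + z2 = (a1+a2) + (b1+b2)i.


Real: 14.2 - 12.3 = 1.9
Imag: 9.6 + 4.5 = 14.1

1.9000 + 14.1000i


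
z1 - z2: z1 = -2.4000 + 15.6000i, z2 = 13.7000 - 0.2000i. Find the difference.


Real: -2.4 - 13.7 = -16.1
Imag: 15.6 + 0.2 = 15.8

-16.1000 + 15.8000i


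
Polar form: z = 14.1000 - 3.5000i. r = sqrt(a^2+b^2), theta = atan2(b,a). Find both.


r = sqrt(198.81+12.25) = sqrt(211.06) = 14.5279
theta = atan2(-3.5, 14.1) = -13.9406 degrees

r = 14.5279, theta = -13.9406 degrees


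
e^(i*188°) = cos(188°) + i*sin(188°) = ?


cos(188°) = -0.9903
sin(188°) = -0.1392

e^(i*188°) = -0.9903 - 0.1392i


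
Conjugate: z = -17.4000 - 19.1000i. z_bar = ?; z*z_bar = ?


z_bar = -17.4000 + 19.1000i
z*z_bar = (-17.4)^2 + (-19.1)^2 = 302.76 + 364.81 = 667.57

z_bar = -17.4000 + 19.1000i, z*z_bar = 667.57


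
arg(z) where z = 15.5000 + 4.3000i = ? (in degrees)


Re = 15.5, Im = 4.3
arg = atan2(4.3, 15.5) = 15.5050 degrees

arg(z) = 15.5050 degrees


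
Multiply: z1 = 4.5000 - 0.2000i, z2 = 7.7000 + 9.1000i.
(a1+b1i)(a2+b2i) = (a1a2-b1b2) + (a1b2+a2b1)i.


Real = 4.5*7.7 - (-0.2)*9.1 = 34.65 - (-1.82) = 36.47
Imag = 4.5*9.1 + 7.7*(-0.2) = 40.95 - (1.54) = 39.41

36.4700 + 39.4100i


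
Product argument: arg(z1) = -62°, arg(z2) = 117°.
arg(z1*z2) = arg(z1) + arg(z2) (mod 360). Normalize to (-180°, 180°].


arg(z1*z2) = -62° + 117° = 55°
Normalized to (-180°, 180°]: 55°

55°


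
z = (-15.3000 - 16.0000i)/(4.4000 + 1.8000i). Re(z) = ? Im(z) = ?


Multiply by conjugate: (-15.3000 - 16.0000i)(4.4000 - 1.8000i) / (4.4^2 + 1.8^2)
Numerator real = -15.3*4.4 - (16)*1.8 = -96.12
Numerator imag = -16*4.4 - (-15.3)*1.8 = -42.86
Denominator = 22.6
Re(z) = -96.12/22.6 = -4.2531
Im(z) = -42.86/22.6 = -1.8965

Re(z) = -4.2531, Im(z) = -1.8965


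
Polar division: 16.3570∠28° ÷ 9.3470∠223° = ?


r = 16.3570 / 9.3470 = 1.7500
theta = 28° - 223° = -195° = 165° (mod 360)

1.7500 cis(165°)


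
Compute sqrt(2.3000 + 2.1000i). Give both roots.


|z| = sqrt(5.29+4.41) = 3.1145
sqrt((|z|+a)/2) = sqrt((3.1145+2.3)/2) = sqrt(2.7072) = 1.6454
sqrt((|z|-a)/2) = sqrt((3.1145-2.3)/2) = sqrt(0.4072) = 0.6382

±(1.6454 + 0.6382i) i.e. 1.6454 + 0.6382i and -1.6454 - 0.6382i


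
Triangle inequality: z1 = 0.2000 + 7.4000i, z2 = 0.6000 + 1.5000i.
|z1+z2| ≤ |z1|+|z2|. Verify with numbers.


|z1| = sqrt(0.2^2 + 7.4^2) = sqrt(54.8) = 7.4027
|z2| = sqrt(0.6^2 + 1.5^2) = sqrt(2.61) = 1.6155
z1+z2 = 0.8000 + 8.9000i
|z1+z2| = sqrt(79.85) = 8.9359
|z1|+|z2| = 7.4027 + 1.6155 = 9.0182

|z1+z2| = 8.9359 ≤ |z1|+|z2| = 9.0182 (verified)


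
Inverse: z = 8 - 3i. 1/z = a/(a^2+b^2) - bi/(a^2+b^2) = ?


|z|^2 = 64+9 = 73
1/z = (8 + 3i)/73

1/z = 0.1096 + 0.0411i


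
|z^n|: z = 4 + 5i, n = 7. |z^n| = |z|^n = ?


|z| = sqrt(16+25) = sqrt(41) = 6.4031
|z^7| = |z|^7 = (sqrt(41))^7 = 41^3 * sqrt(41) = 68921*sqrt(41)

|z^7| = 68921*sqrt(41) ≈ 441309.7256


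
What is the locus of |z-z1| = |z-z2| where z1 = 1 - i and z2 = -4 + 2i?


Equal distances means the locus is the perpendicular bisector of z1 and z2.
Midpoint = ((1+(-4))/2, (-1+2)/2) = (-1.5000, 0.5000)

Perpendicular bisector through (-1.5000, 0.5000)


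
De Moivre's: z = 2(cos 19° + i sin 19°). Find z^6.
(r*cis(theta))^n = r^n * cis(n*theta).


r^6 = 2^6 = 64
n*theta = 6*19° = 114° = 114° (mod 360)
a = 64*cos(114°) = -26.0311
b = 64*sin(114°) = 58.4669

64 cis(114°) = -26.0311 + 58.4669i


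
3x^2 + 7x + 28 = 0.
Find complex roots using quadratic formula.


disc = 7^2 - 4*3*28 = 49 - 336 = -287
sqrt(|disc|) = sqrt(287) = 16.9411
Real part = -7/(2*3) = -1.1667
Imag part = 16.9411/(2*3) = 2.8235

-1.1667 ± 2.8235i


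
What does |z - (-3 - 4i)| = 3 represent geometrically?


|z - z0| = r is a circle with center z0 and radius r.
Center = (-3, -4), radius = 3

Circle with center (-3, -4) and radius 3


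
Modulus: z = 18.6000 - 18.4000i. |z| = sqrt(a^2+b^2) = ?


|z| = sqrt(18.6^2 + (-18.4)^2) = sqrt(345.96 + 338.56) = sqrt(684.52) = 26.1633

|z| = 26.1633


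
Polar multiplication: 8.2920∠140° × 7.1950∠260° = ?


r = 8.2920 * 7.1950 = 59.6609
theta = 140° + 260° = 400° = 40° (mod 360)

59.6609 cis(40°)


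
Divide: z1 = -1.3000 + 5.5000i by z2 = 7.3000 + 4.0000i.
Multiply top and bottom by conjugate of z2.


Conjugate of z2 = 7.3000 - 4.0000i
Numerator: (-1.3000 + 5.5000i)(7.3000 - 4.0000i) = 12.5100 + 45.3500i
Denominator: 7.3^2 + 4^2 = 69.29
Result = (12.5100 + 45.3500i)/69.29

0.1805 + 0.6545i


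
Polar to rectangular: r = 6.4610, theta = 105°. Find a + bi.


a = 6.4610*cos(105°) = 6.4610*(-0.25882) = -1.6722
b = 6.4610*sin(105°) = 6.4610*0.965926 = 6.2408

-1.6722 + 6.2408i


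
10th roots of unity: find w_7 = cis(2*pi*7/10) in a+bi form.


Angle = 360*7/10 = 252°
a = cos(252°) = -0.3090
b = sin(252°) = -0.9511

-0.3090 - 0.9511i


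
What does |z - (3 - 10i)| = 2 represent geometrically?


|z - z0| = r is a circle with center z0 and radius r.
Center = (3, -10), radius = 2

Circle with center (3, -10) and radius 2


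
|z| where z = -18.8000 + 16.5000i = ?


|z| = sqrt((-18.8)^2 + 16.5^2) = sqrt(353.44 + 272.25) = sqrt(625.69) = 25.0138

|z| = 25.0138


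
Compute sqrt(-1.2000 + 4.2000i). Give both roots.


|z| = sqrt(1.44+17.64) = 4.3681
sqrt((|z|+a)/2) = sqrt((4.3681+(-1.2))/2) = sqrt(1.5840) = 1.2586
sqrt((|z|-a)/2) = sqrt((4.3681-(-1.2))/2) = sqrt(2.7840) = 1.6685

±(1.2586 + 1.6685i) i.e. 1.2586 + 1.6685i and -1.2586 - 1.6685i


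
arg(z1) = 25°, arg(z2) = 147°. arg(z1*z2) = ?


arg(z1*z2) = 25° + 147° = 172°
Normalized to (-180°, 180°]: 172°

172°


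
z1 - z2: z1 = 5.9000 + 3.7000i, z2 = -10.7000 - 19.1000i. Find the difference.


Real: 5.9 + 10.7 = 16.6
Imag: 3.7 + 19.1 = 22.8

16.6000 + 22.8000i


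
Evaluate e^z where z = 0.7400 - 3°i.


e^0.7400 = 2.09594
cos(-3°) = 0.99863
sin(-3°) = -0.05234
Real = 2.09594*0.99863 = 2.0931
Imag = 2.09594*(-0.05234) = -0.1097

2.0931 - 0.1097i


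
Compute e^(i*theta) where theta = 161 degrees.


cos(161°) = -0.9455
sin(161°) = 0.3256

e^(i*161°) = -0.9455 + 0.3256i


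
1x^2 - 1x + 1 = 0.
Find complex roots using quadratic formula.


disc = (-1)^2 - 4*1*1 = 1 - 4 = -3
sqrt(|disc|) = sqrt(3) = 1.7321
Real part = 1/(2*1) = 0.5000
Imag part = 1.7321/(2*1) = 0.8660

0.5000 ± 0.8660i


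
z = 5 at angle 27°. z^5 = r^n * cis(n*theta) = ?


r^5 = 5^5 = 3125
n*theta = 5*27° = 135° = 135° (mod 360)
a = 3125*cos(135°) = -2209.7087
b = 3125*sin(135°) = 2209.7087

3125 cis(135°) = -2209.7087 + 2209.7087i


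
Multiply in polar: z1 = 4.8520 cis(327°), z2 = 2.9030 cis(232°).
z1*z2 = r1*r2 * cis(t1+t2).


r = 4.8520 * 2.9030 = 14.0854
theta = 327° + 232° = 559° = 199° (mod 360)

14.0854 cis(199°)


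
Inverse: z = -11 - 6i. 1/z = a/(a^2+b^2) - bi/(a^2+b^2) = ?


|z|^2 = 121+36 = 157
1/z = (-11 + 6i)/157

1/z = -0.0701 + 0.0382i


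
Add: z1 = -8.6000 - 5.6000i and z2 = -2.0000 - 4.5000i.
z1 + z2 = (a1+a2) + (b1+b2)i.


Real: -8.6 - 2 = -10.6
Imag: -5.6 - 4.5 = -10.1

-10.6000 - 10.1000i


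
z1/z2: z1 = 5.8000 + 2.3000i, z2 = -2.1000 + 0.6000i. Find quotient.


Conjugate of z2 = -2.1000 - 0.6000i
Numerator: (5.8000 + 2.3000i)(-2.1000 - 0.6000i) = -10.8000 - 8.3100i
Denominator: (-2.1)^2 + 0.6^2 = 4.77
Result = (-10.8000 - 8.3100i)/4.77

-2.2642 - 1.7421i


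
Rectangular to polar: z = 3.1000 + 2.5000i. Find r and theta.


r = sqrt(9.61+6.25) = sqrt(15.86) = 3.9825
theta = atan2(2.5, 3.1) = 38.8845 degrees

r = 3.9825, theta = 38.8845 degrees


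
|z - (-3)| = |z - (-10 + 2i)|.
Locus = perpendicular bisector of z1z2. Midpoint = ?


Equal distances means the locus is the perpendicular bisector of z1 and z2.
Midpoint = ((-3+(-10))/2, (0+2)/2) = (-6.5000, 1.0000)

Perpendicular bisector through (-6.5000, 1.0000)


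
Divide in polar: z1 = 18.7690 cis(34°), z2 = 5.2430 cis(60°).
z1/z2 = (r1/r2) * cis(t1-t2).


r = 18.7690 / 5.2430 = 3.5798
theta = 34° - 60° = -26° = 334° (mod 360)

3.5798 cis(334°)


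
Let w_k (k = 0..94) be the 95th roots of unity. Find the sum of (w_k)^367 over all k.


The roots are w_k = w^k with w = e^(2*pi*i/95), and (w^k)^367 = (w^367)^k.
So S = 1 + u + u^2 + ... + u^(94) with u = w^367.
367 = 3*95 + 82, so 367 is not a multiple of 95: u = (w^95)^3 * w^82 = w^82 ≠ 1 (w is a primitive 95th root), while u^95 = (w^95)^367 = 1.
Geometric series: S = (1 - u^95)/(1 - u) = (1 - 1)/(1 - u) = 0

S = 0


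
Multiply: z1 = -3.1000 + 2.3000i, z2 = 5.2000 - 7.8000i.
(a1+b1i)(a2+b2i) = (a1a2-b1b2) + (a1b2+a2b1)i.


Real = -3.1*5.2 - 2.3*(-7.8) = -16.12 - (-17.94) = 1.82
Imag = -3.1*(-7.8) + 5.2*2.3 = 24.18 + 11.96 = 36.14

1.8200 + 36.1400i


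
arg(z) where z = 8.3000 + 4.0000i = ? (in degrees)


Re = 8.3, Im = 4
arg = atan2(4, 8.3) = 25.7307 degrees

arg(z) = 25.7307 degrees


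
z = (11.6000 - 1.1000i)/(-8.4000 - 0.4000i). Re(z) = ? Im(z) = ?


Multiply by conjugate: (11.6000 - 1.1000i)(-8.4000 + 0.4000i) / ((-8.4)^2 + (-0.4)^2)
Numerator real = 11.6*(-8.4) - (1.1)*(-0.4) = -97
Numerator imag = -1.1*(-8.4) - 11.6*(-0.4) = 13.88
Denominator = 70.72
Re(z) = -97/70.72 = -1.3716
Im(z) = 13.88/70.72 = 0.1963

Re(z) = -1.3716, Im(z) = 0.1963


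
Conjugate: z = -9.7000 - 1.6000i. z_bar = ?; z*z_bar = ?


z_bar = -9.7000 + 1.6000i
z*z_bar = (-9.7)^2 + (-1.6)^2 = 94.09 + 2.56 = 96.65

z_bar = -9.7000 + 1.6000i, z*z_bar = 96.65


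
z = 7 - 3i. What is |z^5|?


|z| = sqrt(49+9) = sqrt(58) = 7.6158
|z^5| = |z|^5 = (sqrt(58))^5 = 58^2 * sqrt(58) = 3364*sqrt(58)

|z^5| = 3364*sqrt(58) ≈ 25619.4607


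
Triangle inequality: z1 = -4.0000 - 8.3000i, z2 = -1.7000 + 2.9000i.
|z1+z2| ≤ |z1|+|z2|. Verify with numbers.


|z1| = sqrt((-4)^2 + (-8.3)^2) = sqrt(84.89) = 9.2136
|z2| = sqrt((-1.7)^2 + 2.9^2) = sqrt(11.3) = 3.3615
z1+z2 = -5.7000 - 5.4000i
|z1+z2| = sqrt(61.65) = 7.8518
|z1|+|z2| = 9.2136 + 3.3615 = 12.5751

|z1+z2| = 7.8518 ≤ |z1|+|z2| = 12.5751 (verified)


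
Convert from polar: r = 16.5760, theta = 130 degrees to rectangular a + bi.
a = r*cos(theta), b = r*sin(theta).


a = 16.5760*cos(130°) = 16.5760*(-0.6427876) = -10.6548
b = 16.5760*sin(130°) = 16.5760*0.7660444 = 12.6980

-10.6548 + 12.6980i


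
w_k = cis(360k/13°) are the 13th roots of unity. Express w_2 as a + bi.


Angle = 360*2/13 = 55.3846°
a = cos(55.3846°) = 0.5681
b = sin(55.3846°) = 0.8230

0.5681 + 0.8230i


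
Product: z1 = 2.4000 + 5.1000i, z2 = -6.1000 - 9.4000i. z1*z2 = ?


Real = 2.4*(-6.1) - 5.1*(-9.4) = -14.64 - (-47.94) = 33.3
Imag = 2.4*(-9.4) - (6.1)*5.1 = -22.56 - (31.11) = -53.67

33.3000 - 53.6700i


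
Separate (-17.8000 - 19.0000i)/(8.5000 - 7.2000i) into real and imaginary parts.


Multiply by conjugate: (-17.8000 - 19.0000i)(8.5000 + 7.2000i) / (8.5^2 + (-7.2)^2)
Numerator real = -17.8*8.5 - (19)*(-7.2) = -14.5
Numerator imag = -19*8.5 - (-17.8)*(-7.2) = -289.66
Denominator = 124.09
Re(z) = -14.5/124.09 = -0.1169
Im(z) = -289.66/124.09 = -2.3343

Re(z) = -0.1169, Im(z) = -2.3343


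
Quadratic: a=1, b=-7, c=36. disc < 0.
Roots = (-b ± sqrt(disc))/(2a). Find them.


disc = (-7)^2 - 4*1*36 = 49 - 144 = -95
sqrt(|disc|) = sqrt(95) = 9.7468
Real part = 7/(2*1) = 3.5000
Imag part = 9.7468/(2*1) = 4.8734

3.5000 ± 4.8734i


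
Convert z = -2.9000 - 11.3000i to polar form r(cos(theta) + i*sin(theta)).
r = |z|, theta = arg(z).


r = sqrt(8.41+127.69) = sqrt(136.1) = 11.6662
theta = atan2(-11.3, -2.9) = -104.3936 degrees

r = 11.6662, theta = -104.3936 degrees


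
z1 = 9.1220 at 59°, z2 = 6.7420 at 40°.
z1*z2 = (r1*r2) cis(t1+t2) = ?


r = 9.1220 * 6.7420 = 61.5005
theta = 59° + 40° = 99° = 99° (mod 360)

61.5005 cis(99°)


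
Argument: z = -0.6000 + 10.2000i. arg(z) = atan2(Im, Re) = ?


Re = -0.6, Im = 10.2
arg = atan2(10.2, -0.6) = 93.3665 degrees

arg(z) = 93.3665 degrees


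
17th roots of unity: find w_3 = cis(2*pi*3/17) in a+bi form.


Angle = 360*3/17 = 63.5294°
a = cos(63.5294°) = 0.4457
b = sin(63.5294°) = 0.8952

0.4457 + 0.8952i


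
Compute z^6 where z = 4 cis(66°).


r^6 = 4^6 = 4096
n*theta = 6*66° = 396° = 36° (mod 360)
a = 4096*cos(36°) = 3313.7336
b = 4096*sin(36°) = 2407.5684

4096 cis(36°) = 3313.7336 + 2407.5684i


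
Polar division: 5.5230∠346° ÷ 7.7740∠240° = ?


r = 5.5230 / 7.7740 = 0.7104
theta = 346° - 240° = 106° = 106° (mod 360)

0.7104 cis(106°)


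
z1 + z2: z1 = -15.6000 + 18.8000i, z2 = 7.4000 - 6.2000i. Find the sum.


Real: -15.6 + 7.4 = -8.2
Imag: 18.8 - 6.2 = 12.6

-8.2000 + 12.6000i


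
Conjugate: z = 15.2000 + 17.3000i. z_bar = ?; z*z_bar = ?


z_bar = 15.2000 - 17.3000i
z*z_bar = 15.2^2 + 17.3^2 = 231.04 + 299.29 = 530.33

z_bar = 15.2000 - 17.3000i, z*z_bar = 530.33


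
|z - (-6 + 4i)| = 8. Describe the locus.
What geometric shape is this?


|z - z0| = r is a circle with center z0 and radius r.
Center = (-6, 4), radius = 8

Circle with center (-6, 4) and radius 8


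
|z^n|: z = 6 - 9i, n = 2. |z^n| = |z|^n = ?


|z| = sqrt(36+81) = sqrt(117) = 10.8167
|z^2| = |z|^2 = (sqrt(117))^2 = 117

|z^2| = 117


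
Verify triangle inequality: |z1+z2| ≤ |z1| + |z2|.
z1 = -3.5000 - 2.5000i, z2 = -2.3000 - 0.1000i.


|z1| = sqrt((-3.5)^2 + (-2.5)^2) = sqrt(18.5) = 4.3012
|z2| = sqrt((-2.3)^2 + (-0.1)^2) = sqrt(5.3) = 2.3022
z1+z2 = -5.8000 - 2.6000i
|z1+z2| = sqrt(40.4) = 6.3561
|z1|+|z2| = 4.3012 + 2.3022 = 6.6034

|z1+z2| = 6.3561 ≤ |z1|+|z2| = 6.6034 (verified)


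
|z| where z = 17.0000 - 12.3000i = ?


|z| = sqrt(17^2 + (-12.3)^2) = sqrt(289 + 151.29) = sqrt(440.29) = 20.9831

|z| = 20.9831


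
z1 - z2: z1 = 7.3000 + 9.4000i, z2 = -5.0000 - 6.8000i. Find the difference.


Real: 7.3 + 5 = 12.3
Imag: 9.4 + 6.8 = 16.2

12.3000 + 16.2000i


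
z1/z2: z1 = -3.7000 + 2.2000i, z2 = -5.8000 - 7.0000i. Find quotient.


Conjugate of z2 = -5.8000 + 7.0000i
Numerator: (-3.7000 + 2.2000i)(-5.8000 + 7.0000i) = 6.0600 - 38.6600i
Denominator: (-5.8)^2 + (-7)^2 = 82.64
Result = (6.0600 - 38.6600i)/82.64

0.0733 - 0.4678i


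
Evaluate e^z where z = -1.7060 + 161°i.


e^-1.7060 = 0.1816
cos(161°) = -0.9455
sin(161°) = 0.3256
Real = 0.1816*(-0.9455) = -0.1717
Imag = 0.1816*0.3256 = 0.0591

-0.1717 + 0.0591i


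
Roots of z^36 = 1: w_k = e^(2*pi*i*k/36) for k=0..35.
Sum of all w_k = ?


The sum of all 36th roots of unity is 0.
Geometric series: (1 - w^36)/(1 - w) = (1-1)/(1-w) = 0 since w^36 = 1, w ≠ 1.
Alternatively: coefficient of z^35 in z^36 - 1 is 0.

0


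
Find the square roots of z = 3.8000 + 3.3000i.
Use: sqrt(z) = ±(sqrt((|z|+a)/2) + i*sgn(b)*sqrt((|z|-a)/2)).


|z| = sqrt(14.44+10.89) = 5.0329
sqrt((|z|+a)/2) = sqrt((5.0329+3.8)/2) = sqrt(4.4164) = 2.1015
sqrt((|z|-a)/2) = sqrt((5.0329-3.8)/2) = sqrt(0.6164) = 0.7851

±(2.1015 + 0.7851i) i.e. 2.1015 + 0.7851i and -2.1015 - 0.7851i


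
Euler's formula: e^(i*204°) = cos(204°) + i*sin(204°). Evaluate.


cos(204°) = -0.9135
sin(204°) = -0.4067

e^(i*204°) = -0.9135 - 0.4067i


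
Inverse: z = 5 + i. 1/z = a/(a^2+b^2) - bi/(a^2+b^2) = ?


|z|^2 = 25+1 = 26
1/z = (5 - 1i)/26

1/z = 0.1923 - 0.0385i


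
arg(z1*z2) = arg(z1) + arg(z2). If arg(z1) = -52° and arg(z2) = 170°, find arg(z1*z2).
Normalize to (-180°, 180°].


arg(z1*z2) = -52° + 170° = 118°
Normalized to (-180°, 180°]: 118°

118°


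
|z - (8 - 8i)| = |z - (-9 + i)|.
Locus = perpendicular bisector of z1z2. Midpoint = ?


Equal distances means the locus is the perpendicular bisector of z1 and z2.
Midpoint = ((8+(-9))/2, (-8+1)/2) = (-0.5000, -3.5000)

Perpendicular bisector through (-0.5000, -3.5000)


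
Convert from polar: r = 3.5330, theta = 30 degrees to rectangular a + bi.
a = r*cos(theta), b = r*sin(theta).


a = 3.5330*cos(30°) = 3.5330*0.86603 = 3.0597
b = 3.5330*sin(30°) = 3.5330*0.5 = 1.7665

3.0597 + 1.7665i


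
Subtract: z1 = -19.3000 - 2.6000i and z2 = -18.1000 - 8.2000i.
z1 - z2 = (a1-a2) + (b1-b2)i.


Real: -19.3 + 18.1 = -1.2
Imag: -2.6 + 8.2 = 5.6

-1.2000 + 5.6000i


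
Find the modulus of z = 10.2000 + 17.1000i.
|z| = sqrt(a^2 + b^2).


|z| = sqrt(10.2^2 + 17.1^2) = sqrt(104.04 + 292.41) = sqrt(396.45) = 19.9111

|z| = 19.9111


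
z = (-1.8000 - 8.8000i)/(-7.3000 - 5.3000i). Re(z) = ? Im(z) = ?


Multiply by conjugate: (-1.8000 - 8.8000i)(-7.3000 + 5.3000i) / ((-7.3)^2 + (-5.3)^2)
Numerator real = -1.8*(-7.3) - (8.8)*(-5.3) = 59.78
Numerator imag = -8.8*(-7.3) - (-1.8)*(-5.3) = 54.7
Denominator = 81.38
Re(z) = 59.78/81.38 = 0.7346
Im(z) = 54.7/81.38 = 0.6722

Re(z) = 0.7346, Im(z) = 0.6722
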